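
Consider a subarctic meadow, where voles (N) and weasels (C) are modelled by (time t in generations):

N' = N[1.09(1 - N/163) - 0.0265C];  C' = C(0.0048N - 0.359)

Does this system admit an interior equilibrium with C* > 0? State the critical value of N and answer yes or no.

The predator equation gives dC/dt > 0 only when N > 0.359/0.0048 = 74.8.
Without the predator, N → K = 163. Since 163 > 74.8, the predator can invade and persist.

Threshold N = 74.8; K > 74.8, so yes, the predator persists.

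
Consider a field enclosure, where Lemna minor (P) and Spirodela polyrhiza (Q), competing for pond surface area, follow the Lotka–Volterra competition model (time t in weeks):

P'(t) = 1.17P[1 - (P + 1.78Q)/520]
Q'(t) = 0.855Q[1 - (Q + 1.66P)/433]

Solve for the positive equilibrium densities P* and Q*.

P* ≈ 128, Q* ≈ 220

Setting both brackets to zero gives the nullclines P + 1.78Q = 520 and 1.66P + Q = 433.
Substituting Q = 433 - 1.66P into the first: P(1 - 1.78·1.66) = 520 - 1.78·433.
So P* = -251/-1.95 = 128, and then Q* = 433 - 1.66·128 = 220.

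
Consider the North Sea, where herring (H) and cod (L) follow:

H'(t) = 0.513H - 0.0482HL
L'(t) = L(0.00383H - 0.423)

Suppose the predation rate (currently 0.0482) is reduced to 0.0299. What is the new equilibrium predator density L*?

L* ≈ 17.2

At the interior fixed point, setting dH/dt = 0 with H > 0 fixes L* = (prey growth rate)/(HL coefficient) — independent of the other coefficients.
With the change, L* = 0.513/0.0299 = 17.2; it rises from 10.6.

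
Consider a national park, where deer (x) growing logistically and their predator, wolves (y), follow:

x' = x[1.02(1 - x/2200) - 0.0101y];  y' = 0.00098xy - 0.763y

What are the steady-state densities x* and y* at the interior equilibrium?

x* ≈ 779, y* ≈ 65.3

From dy/dt = 0 with y > 0: 0.00098x* = 0.763, so x* = 779.
Substitute into dx/dt = 0: 1.02(1 - 779/2200) = 0.0101y*.
The bracket is 0.646, giving y* = 0.659/0.0101 = 65.3.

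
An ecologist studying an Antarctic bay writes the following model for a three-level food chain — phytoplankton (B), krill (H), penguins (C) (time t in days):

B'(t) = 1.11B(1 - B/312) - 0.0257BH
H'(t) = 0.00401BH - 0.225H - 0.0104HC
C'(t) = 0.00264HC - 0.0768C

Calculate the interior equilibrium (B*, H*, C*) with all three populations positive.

B* ≈ 102, H* ≈ 29.1, C* ≈ 17.6

From dC/dt = 0: 0.00264H* = 0.0768, so H* = 29.1.
From dB/dt = 0: 1.11(1 - B*/312) = 0.0257·29.1, giving B* = 312·(1 - 0.674) = 102.
From dH/dt = 0: 0.00401·102 - 0.225 = 0.0104C*, so C* = 0.183/0.0104 = 17.6.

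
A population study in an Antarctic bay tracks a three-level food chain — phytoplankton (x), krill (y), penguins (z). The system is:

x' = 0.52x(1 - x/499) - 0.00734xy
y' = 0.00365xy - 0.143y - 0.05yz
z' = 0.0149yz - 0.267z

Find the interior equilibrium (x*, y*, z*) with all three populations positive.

From dz/dt = 0: 0.0149y* = 0.267, so y* = 17.9.
From dx/dt = 0: 0.52(1 - x*/499) = 0.00734·17.9, giving x* = 499·(1 - 0.253) = 373.
From dy/dt = 0: 0.00365·373 - 0.143 = 0.05z*, so z* = 1.22/0.05 = 24.4.

x* ≈ 373, y* ≈ 17.9, z* ≈ 24.4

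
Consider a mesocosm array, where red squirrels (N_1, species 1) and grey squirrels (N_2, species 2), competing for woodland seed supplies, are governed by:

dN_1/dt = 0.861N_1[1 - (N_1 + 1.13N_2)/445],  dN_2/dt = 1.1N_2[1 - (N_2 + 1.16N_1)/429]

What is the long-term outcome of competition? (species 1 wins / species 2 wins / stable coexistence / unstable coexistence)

Compare the nullcline intercepts: K1/α12 = 445/1.13 = 394 < K2 = 429; K2/α21 = 429/1.16 = 370 < K1 = 445.
Since both are reversed, neither can invade when rare; the interior point is a saddle.

unstable coexistence (outcome depends on initial conditions)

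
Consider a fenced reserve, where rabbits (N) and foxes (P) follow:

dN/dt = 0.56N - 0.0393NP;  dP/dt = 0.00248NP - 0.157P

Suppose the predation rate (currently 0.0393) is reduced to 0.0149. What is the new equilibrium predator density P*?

At the interior fixed point, setting dN/dt = 0 with N > 0 fixes P* = (prey growth rate)/(NP coefficient) — independent of the other coefficients.
With the change, P* = 0.56/0.0149 = 37.6; it rises from 14.2.

P* ≈ 37.6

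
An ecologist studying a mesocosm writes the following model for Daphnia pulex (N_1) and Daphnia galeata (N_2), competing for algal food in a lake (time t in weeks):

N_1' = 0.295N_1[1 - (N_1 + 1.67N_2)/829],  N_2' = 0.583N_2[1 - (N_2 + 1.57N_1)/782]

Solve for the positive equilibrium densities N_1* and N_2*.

Setting both brackets to zero gives the nullclines N_1 + 1.67N_2 = 829 and 1.57N_1 + N_2 = 782.
Substituting N_2 = 782 - 1.57N_1 into the first: N_1(1 - 1.67·1.57) = 829 - 1.67·782.
So N_1* = -477/-1.62 = 294, and then N_2* = 782 - 1.57·294 = 320.

N_1* ≈ 294, N_2* ≈ 320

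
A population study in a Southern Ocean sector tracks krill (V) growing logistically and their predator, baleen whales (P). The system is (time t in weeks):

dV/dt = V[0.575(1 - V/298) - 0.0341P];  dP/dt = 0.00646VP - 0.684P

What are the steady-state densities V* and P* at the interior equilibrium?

V* ≈ 106, P* ≈ 10.9

From dP/dt = 0 with P > 0: 0.00646V* = 0.684, so V* = 106.
Substitute into dV/dt = 0: 0.575(1 - 106/298) = 0.0341P*.
The bracket is 0.645, giving P* = 0.371/0.0341 = 10.9.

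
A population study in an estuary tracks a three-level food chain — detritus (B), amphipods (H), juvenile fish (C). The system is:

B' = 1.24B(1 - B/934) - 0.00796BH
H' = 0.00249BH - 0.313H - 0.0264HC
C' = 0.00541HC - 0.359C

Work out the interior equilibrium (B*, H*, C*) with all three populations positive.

B* ≈ 536, H* ≈ 66.4, C* ≈ 38.7

From dC/dt = 0: 0.00541H* = 0.359, so H* = 66.4.
From dB/dt = 0: 1.24(1 - B*/934) = 0.00796·66.4, giving B* = 934·(1 - 0.426) = 536.
From dH/dt = 0: 0.00249·536 - 0.313 = 0.0264C*, so C* = 1.02/0.0264 = 38.7.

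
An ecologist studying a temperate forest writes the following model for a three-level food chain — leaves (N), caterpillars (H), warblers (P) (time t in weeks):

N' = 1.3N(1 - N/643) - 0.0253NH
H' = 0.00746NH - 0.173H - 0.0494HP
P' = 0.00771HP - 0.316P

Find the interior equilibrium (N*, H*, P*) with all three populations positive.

N* ≈ 130, H* ≈ 41, P* ≈ 16.1

From dP/dt = 0: 0.00771H* = 0.316, so H* = 41.
From dN/dt = 0: 1.3(1 - N*/643) = 0.0253·41, giving N* = 643·(1 - 0.798) = 130.
From dH/dt = 0: 0.00746·130 - 0.173 = 0.0494P*, so P* = 0.798/0.0494 = 16.1.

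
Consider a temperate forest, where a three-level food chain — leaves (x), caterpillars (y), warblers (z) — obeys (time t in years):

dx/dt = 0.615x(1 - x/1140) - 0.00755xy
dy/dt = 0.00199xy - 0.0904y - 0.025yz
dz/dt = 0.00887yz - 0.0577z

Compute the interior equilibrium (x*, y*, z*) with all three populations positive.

From dz/dt = 0: 0.00887y* = 0.0577, so y* = 6.51.
From dx/dt = 0: 0.615(1 - x*/1140) = 0.00755·6.51, giving x* = 1140·(1 - 0.0799) = 1050.
From dy/dt = 0: 0.00199·1050 - 0.0904 = 0.025z*, so z* = 2/0.025 = 79.9.

x* ≈ 1050, y* ≈ 6.51, z* ≈ 79.9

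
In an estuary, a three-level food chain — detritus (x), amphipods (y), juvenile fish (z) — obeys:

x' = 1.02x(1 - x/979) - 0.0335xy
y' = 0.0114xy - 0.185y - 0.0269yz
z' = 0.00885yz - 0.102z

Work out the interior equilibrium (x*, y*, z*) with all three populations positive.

From dz/dt = 0: 0.00885y* = 0.102, so y* = 11.5.
From dx/dt = 0: 1.02(1 - x*/979) = 0.0335·11.5, giving x* = 979·(1 - 0.379) = 608.
From dy/dt = 0: 0.0114·608 - 0.185 = 0.0269z*, so z* = 6.75/0.0269 = 251.

x* ≈ 608, y* ≈ 11.5, z* ≈ 251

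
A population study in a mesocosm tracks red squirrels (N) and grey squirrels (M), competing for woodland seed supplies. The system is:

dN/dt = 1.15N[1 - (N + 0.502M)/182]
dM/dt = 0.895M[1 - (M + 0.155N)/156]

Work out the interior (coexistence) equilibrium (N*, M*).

Setting both brackets to zero gives the nullclines N + 0.502M = 182 and 0.155N + M = 156.
Substituting M = 156 - 0.155N into the first: N(1 - 0.502·0.155) = 182 - 0.502·156.
So N* = 104/0.922 = 112, and then M* = 156 - 0.155·112 = 139.

N* ≈ 112, M* ≈ 139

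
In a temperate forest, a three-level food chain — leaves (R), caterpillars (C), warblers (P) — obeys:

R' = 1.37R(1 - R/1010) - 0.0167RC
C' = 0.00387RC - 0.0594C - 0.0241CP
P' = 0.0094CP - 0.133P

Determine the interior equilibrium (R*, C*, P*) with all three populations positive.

From dP/dt = 0: 0.0094C* = 0.133, so C* = 14.1.
From dR/dt = 0: 1.37(1 - R*/1010) = 0.0167·14.1, giving R* = 1010·(1 - 0.172) = 836.
From dC/dt = 0: 0.00387·836 - 0.0594 = 0.0241P*, so P* = 3.18/0.0241 = 132.

R* ≈ 836, C* ≈ 14.1, P* ≈ 132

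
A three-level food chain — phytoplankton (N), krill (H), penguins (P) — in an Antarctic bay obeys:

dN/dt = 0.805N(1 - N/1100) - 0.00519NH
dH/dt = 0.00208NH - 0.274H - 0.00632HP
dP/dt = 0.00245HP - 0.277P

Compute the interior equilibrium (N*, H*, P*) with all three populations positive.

N* ≈ 298, H* ≈ 113, P* ≈ 54.8

From dP/dt = 0: 0.00245H* = 0.277, so H* = 113.
From dN/dt = 0: 0.805(1 - N*/1100) = 0.00519·113, giving N* = 1100·(1 - 0.729) = 298.
From dH/dt = 0: 0.00208·298 - 0.274 = 0.00632P*, so P* = 0.346/0.00632 = 54.8.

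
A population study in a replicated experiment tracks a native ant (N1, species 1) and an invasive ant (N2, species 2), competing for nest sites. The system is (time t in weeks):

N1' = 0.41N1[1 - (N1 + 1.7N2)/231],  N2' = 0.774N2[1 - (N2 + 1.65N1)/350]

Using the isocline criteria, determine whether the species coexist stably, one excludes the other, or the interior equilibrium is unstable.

Compare the nullcline intercepts: K1/α12 = 231/1.7 = 136 < K2 = 350; K2/α21 = 350/1.65 = 212 < K1 = 231.
Since both are reversed, neither can invade when rare; the interior point is a saddle.

unstable coexistence (outcome depends on initial conditions)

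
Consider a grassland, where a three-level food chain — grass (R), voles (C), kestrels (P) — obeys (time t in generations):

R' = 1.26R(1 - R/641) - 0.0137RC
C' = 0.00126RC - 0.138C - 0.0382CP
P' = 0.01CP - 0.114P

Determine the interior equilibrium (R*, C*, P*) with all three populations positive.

From dP/dt = 0: 0.01C* = 0.114, so C* = 11.4.
From dR/dt = 0: 1.26(1 - R*/641) = 0.0137·11.4, giving R* = 641·(1 - 0.124) = 562.
From dC/dt = 0: 0.00126·562 - 0.138 = 0.0382P*, so P* = 0.57/0.0382 = 14.9.

R* ≈ 562, C* ≈ 11.4, P* ≈ 14.9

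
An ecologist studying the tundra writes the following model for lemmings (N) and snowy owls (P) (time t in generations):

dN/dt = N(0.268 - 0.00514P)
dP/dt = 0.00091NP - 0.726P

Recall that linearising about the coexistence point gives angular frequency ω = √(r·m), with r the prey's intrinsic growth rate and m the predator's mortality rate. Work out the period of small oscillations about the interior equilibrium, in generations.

Here r = 0.268 and m = 0.726, so r·m = 0.195.
ω = √0.195 = 0.441 per generation, hence T = 2π/ω ≈ 14.2 generations.

T ≈ 14.2 generations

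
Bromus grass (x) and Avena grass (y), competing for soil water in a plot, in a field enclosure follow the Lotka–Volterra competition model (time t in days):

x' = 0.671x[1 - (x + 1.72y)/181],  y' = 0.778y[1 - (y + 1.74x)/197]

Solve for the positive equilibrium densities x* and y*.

Setting both brackets to zero gives the nullclines x + 1.72y = 181 and 1.74x + y = 197.
Substituting y = 197 - 1.74x into the first: x(1 - 1.72·1.74) = 181 - 1.72·197.
So x* = -158/-1.99 = 79.2, and then y* = 197 - 1.74·79.2 = 59.2.

x* ≈ 79.2, y* ≈ 59.2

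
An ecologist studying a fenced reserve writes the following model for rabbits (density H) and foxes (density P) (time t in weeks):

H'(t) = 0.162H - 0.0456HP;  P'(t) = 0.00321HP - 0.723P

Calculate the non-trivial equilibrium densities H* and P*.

Set dP/dt = 0 with P > 0: 0.00321H - 0.723 = 0, so H* = 0.723/0.00321 = 225.
Set dH/dt = 0 with H > 0: 0.162 - 0.0456P = 0, so P* = 0.162/0.0456 = 3.55.

H* ≈ 225, P* ≈ 3.55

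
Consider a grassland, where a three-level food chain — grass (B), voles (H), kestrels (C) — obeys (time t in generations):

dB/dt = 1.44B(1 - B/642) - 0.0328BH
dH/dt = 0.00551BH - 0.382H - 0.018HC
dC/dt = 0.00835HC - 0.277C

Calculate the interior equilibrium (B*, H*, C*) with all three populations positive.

From dC/dt = 0: 0.00835H* = 0.277, so H* = 33.2.
From dB/dt = 0: 1.44(1 - B*/642) = 0.0328·33.2, giving B* = 642·(1 - 0.756) = 157.
From dH/dt = 0: 0.00551·157 - 0.382 = 0.018C*, so C* = 0.482/0.018 = 26.8.

B* ≈ 157, H* ≈ 33.2, C* ≈ 26.8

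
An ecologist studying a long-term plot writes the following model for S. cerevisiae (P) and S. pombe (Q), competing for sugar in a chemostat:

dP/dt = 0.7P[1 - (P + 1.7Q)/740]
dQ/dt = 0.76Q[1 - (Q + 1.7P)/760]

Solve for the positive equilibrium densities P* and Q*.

Setting both brackets to zero gives the nullclines P + 1.7Q = 740 and 1.7P + Q = 760.
Substituting Q = 760 - 1.7P into the first: P(1 - 1.7·1.7) = 740 - 1.7·760.
So P* = -552/-1.89 = 292, and then Q* = 760 - 1.7·292 = 263.

P* ≈ 292, Q* ≈ 263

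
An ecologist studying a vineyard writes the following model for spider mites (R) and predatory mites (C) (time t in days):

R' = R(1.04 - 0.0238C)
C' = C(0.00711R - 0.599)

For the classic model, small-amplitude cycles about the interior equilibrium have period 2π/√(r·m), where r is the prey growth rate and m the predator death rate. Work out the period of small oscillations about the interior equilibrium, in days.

Here r = 1.04 and m = 0.599, so r·m = 0.623.
ω = √0.623 = 0.789 per day, hence T = 2π/ω ≈ 7.96 days.

T ≈ 7.96 days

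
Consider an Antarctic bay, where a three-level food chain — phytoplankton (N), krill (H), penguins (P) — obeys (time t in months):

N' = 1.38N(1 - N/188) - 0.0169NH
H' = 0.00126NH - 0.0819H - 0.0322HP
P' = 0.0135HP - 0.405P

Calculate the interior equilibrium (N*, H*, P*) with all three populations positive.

From dP/dt = 0: 0.0135H* = 0.405, so H* = 30.
From dN/dt = 0: 1.38(1 - N*/188) = 0.0169·30, giving N* = 188·(1 - 0.367) = 119.
From dH/dt = 0: 0.00126·119 - 0.0819 = 0.0322P*, so P* = 0.068/0.0322 = 2.11.

N* ≈ 119, H* ≈ 30, P* ≈ 2.11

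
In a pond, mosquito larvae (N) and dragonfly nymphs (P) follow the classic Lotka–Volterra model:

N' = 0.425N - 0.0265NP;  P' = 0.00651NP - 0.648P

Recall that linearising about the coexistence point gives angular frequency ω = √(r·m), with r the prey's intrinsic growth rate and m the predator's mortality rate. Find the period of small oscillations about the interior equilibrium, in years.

Here r = 0.425 and m = 0.648, so r·m = 0.275.
ω = √0.275 = 0.525 per year, hence T = 2π/ω ≈ 12 years.

T ≈ 12 years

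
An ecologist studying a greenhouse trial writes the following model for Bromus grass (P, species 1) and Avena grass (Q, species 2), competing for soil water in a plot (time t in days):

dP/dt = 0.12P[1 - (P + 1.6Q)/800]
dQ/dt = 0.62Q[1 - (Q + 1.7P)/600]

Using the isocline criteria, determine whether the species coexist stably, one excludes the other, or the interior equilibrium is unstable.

Compare the nullcline intercepts: K1/α12 = 800/1.6 = 500 < K2 = 600; K2/α21 = 600/1.7 = 353 < K1 = 800.
Since both are reversed, neither can invade when rare; the interior point is a saddle.

unstable coexistence (outcome depends on initial conditions)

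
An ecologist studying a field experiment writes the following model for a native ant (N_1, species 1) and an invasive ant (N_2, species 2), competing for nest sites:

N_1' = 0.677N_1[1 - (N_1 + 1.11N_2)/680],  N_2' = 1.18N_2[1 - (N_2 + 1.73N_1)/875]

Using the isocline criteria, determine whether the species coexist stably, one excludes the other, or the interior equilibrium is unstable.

Compare the nullcline intercepts: K1/α12 = 680/1.11 = 613 < K2 = 875; K2/α21 = 875/1.73 = 506 < K1 = 680.
Since both are reversed, neither can invade when rare; the interior point is a saddle.

unstable coexistence (outcome depends on initial conditions)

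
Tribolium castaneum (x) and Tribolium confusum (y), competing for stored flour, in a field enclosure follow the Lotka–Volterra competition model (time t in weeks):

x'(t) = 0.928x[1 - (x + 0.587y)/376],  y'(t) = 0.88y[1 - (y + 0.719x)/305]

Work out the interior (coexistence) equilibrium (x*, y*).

Setting both brackets to zero gives the nullclines x + 0.587y = 376 and 0.719x + y = 305.
Substituting y = 305 - 0.719x into the first: x(1 - 0.587·0.719) = 376 - 0.587·305.
So x* = 197/0.578 = 341, and then y* = 305 - 0.719·341 = 60.

x* ≈ 341, y* ≈ 60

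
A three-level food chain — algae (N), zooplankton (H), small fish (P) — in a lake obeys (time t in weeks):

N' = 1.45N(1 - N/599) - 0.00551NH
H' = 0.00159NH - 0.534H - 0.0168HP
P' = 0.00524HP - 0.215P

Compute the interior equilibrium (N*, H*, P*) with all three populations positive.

From dP/dt = 0: 0.00524H* = 0.215, so H* = 41.
From dN/dt = 0: 1.45(1 - N*/599) = 0.00551·41, giving N* = 599·(1 - 0.156) = 506.
From dH/dt = 0: 0.00159·506 - 0.534 = 0.0168P*, so P* = 0.27/0.0168 = 16.1.

N* ≈ 506, H* ≈ 41, P* ≈ 16.1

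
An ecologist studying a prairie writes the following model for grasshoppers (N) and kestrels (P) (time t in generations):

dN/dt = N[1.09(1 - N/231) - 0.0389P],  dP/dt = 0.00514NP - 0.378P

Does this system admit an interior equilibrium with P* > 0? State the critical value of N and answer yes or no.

The predator equation gives dP/dt > 0 only when N > 0.378/0.00514 = 73.5.
Without the predator, N → K = 231. Since 231 > 73.5, the predator can invade and persist.

Threshold N = 73.5; K > 73.5, so yes, the predator persists.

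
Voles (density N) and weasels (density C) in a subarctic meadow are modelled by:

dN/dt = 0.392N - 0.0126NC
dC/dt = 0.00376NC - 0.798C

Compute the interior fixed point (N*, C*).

Set dC/dt = 0 with C > 0: 0.00376N - 0.798 = 0, so N* = 0.798/0.00376 = 212.
Set dN/dt = 0 with N > 0: 0.392 - 0.0126C = 0, so C* = 0.392/0.0126 = 31.1.

N* ≈ 212, C* ≈ 31.1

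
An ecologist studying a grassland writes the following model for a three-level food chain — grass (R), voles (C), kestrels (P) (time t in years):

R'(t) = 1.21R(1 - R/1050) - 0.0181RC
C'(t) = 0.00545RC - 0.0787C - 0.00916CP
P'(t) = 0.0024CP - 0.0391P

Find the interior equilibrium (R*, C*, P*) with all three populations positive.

From dP/dt = 0: 0.0024C* = 0.0391, so C* = 16.3.
From dR/dt = 0: 1.21(1 - R*/1050) = 0.0181·16.3, giving R* = 1050·(1 - 0.244) = 794.
From dC/dt = 0: 0.00545·794 - 0.0787 = 0.00916P*, so P* = 4.25/0.00916 = 464.

R* ≈ 794, C* ≈ 16.3, P* ≈ 464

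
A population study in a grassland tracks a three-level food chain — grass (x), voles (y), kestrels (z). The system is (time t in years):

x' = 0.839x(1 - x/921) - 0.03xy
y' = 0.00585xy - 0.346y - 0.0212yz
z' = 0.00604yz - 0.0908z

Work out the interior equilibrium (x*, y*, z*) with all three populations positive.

From dz/dt = 0: 0.00604y* = 0.0908, so y* = 15.
From dx/dt = 0: 0.839(1 - x*/921) = 0.03·15, giving x* = 921·(1 - 0.538) = 426.
From dy/dt = 0: 0.00585·426 - 0.346 = 0.0212z*, so z* = 2.15/0.0212 = 101.

x* ≈ 426, y* ≈ 15, z* ≈ 101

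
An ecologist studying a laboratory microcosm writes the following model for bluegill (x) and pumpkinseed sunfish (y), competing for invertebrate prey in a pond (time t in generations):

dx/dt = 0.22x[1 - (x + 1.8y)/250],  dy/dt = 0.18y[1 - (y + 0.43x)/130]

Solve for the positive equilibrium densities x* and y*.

Setting both brackets to zero gives the nullclines x + 1.8y = 250 and 0.43x + y = 130.
Substituting y = 130 - 0.43x into the first: x(1 - 1.8·0.43) = 250 - 1.8·130.
So x* = 16/0.226 = 70.8, and then y* = 130 - 0.43·70.8 = 99.6.

x* ≈ 70.8, y* ≈ 99.6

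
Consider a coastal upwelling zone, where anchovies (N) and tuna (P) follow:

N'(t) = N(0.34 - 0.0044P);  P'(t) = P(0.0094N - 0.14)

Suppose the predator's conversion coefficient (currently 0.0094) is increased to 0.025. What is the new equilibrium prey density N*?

N* ≈ 5.6

At the interior fixed point, setting dP/dt = 0 with P > 0 fixes N* = (predator death rate)/(NP coefficient) — independent of the other coefficients.
With the change, N* = 0.14/0.025 = 5.6; it falls from 14.9.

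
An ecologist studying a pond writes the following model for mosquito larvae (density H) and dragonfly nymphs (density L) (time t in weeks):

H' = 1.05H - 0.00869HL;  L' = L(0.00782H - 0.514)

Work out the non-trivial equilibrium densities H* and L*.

Set dL/dt = 0 with L > 0: 0.00782H - 0.514 = 0, so H* = 0.514/0.00782 = 65.7.
Set dH/dt = 0 with H > 0: 1.05 - 0.00869L = 0, so L* = 1.05/0.00869 = 121.

H* ≈ 65.7, L* ≈ 121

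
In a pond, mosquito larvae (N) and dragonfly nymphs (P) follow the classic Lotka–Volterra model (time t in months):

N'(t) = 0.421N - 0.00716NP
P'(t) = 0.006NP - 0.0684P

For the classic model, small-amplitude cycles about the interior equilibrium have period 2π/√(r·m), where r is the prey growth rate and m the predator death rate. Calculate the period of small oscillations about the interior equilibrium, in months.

Here r = 0.421 and m = 0.0684, so r·m = 0.0288.
ω = √0.0288 = 0.17 per month, hence T = 2π/ω ≈ 37 months.

T ≈ 37 months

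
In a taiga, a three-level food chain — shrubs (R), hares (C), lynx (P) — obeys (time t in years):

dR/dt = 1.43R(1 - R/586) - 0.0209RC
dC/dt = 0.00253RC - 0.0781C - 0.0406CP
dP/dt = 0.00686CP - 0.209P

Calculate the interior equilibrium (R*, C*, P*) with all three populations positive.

From dP/dt = 0: 0.00686C* = 0.209, so C* = 30.5.
From dR/dt = 0: 1.43(1 - R*/586) = 0.0209·30.5, giving R* = 586·(1 - 0.445) = 325.
From dC/dt = 0: 0.00253·325 - 0.0781 = 0.0406P*, so P* = 0.744/0.0406 = 18.3.

R* ≈ 325, C* ≈ 30.5, P* ≈ 18.3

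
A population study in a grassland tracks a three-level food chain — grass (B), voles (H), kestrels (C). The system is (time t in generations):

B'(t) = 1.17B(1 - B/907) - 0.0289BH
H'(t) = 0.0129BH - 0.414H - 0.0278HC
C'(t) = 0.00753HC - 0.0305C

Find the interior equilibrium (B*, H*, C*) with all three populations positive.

B* ≈ 816, H* ≈ 4.05, C* ≈ 364

From dC/dt = 0: 0.00753H* = 0.0305, so H* = 4.05.
From dB/dt = 0: 1.17(1 - B*/907) = 0.0289·4.05, giving B* = 907·(1 - 0.1) = 816.
From dH/dt = 0: 0.0129·816 - 0.414 = 0.0278C*, so C* = 10.1/0.0278 = 364.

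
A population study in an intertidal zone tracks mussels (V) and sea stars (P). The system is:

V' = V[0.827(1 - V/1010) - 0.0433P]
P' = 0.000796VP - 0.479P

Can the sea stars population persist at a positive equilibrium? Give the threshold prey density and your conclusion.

Threshold V = 602; K > 602, so yes, the predator persists.

The predator equation gives dP/dt > 0 only when V > 0.479/0.000796 = 602.
Without the predator, V → K = 1010. Since 1010 > 602, the predator can invade and persist.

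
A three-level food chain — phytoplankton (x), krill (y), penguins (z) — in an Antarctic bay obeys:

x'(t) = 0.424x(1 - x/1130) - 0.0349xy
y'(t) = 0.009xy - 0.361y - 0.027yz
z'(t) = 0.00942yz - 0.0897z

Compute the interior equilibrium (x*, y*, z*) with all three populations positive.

From dz/dt = 0: 0.00942y* = 0.0897, so y* = 9.52.
From dx/dt = 0: 0.424(1 - x*/1130) = 0.0349·9.52, giving x* = 1130·(1 - 0.784) = 244.
From dy/dt = 0: 0.009·244 - 0.361 = 0.027z*, so z* = 1.84/0.027 = 68.1.

x* ≈ 244, y* ≈ 9.52, z* ≈ 68.1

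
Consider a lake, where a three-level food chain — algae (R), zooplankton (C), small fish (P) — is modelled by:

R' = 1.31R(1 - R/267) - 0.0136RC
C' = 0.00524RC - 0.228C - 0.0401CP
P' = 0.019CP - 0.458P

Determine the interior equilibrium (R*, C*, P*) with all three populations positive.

R* ≈ 200, C* ≈ 24.1, P* ≈ 20.5

From dP/dt = 0: 0.019C* = 0.458, so C* = 24.1.
From dR/dt = 0: 1.31(1 - R*/267) = 0.0136·24.1, giving R* = 267·(1 - 0.25) = 200.
From dC/dt = 0: 0.00524·200 - 0.228 = 0.0401P*, so P* = 0.821/0.0401 = 20.5.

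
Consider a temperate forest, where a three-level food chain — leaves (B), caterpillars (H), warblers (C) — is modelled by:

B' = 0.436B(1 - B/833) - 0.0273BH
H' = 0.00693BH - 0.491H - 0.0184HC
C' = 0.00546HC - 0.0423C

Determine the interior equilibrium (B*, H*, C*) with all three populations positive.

B* ≈ 429, H* ≈ 7.75, C* ≈ 135

From dC/dt = 0: 0.00546H* = 0.0423, so H* = 7.75.
From dB/dt = 0: 0.436(1 - B*/833) = 0.0273·7.75, giving B* = 833·(1 - 0.485) = 429.
From dH/dt = 0: 0.00693·429 - 0.491 = 0.0184C*, so C* = 2.48/0.0184 = 135.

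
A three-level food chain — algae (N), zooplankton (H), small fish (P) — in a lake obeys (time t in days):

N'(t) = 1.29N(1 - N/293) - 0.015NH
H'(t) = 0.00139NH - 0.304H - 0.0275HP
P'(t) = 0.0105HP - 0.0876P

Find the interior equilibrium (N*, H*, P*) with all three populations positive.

From dP/dt = 0: 0.0105H* = 0.0876, so H* = 8.34.
From dN/dt = 0: 1.29(1 - N*/293) = 0.015·8.34, giving N* = 293·(1 - 0.097) = 265.
From dH/dt = 0: 0.00139·265 - 0.304 = 0.0275P*, so P* = 0.0638/0.0275 = 2.32.

N* ≈ 265, H* ≈ 8.34, P* ≈ 2.32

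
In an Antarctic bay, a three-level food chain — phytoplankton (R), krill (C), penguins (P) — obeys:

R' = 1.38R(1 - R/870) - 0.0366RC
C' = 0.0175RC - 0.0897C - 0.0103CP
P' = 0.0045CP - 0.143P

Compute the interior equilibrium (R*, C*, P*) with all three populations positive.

R* ≈ 137, C* ≈ 31.8, P* ≈ 224

From dP/dt = 0: 0.0045C* = 0.143, so C* = 31.8.
From dR/dt = 0: 1.38(1 - R*/870) = 0.0366·31.8, giving R* = 870·(1 - 0.843) = 137.
From dC/dt = 0: 0.0175·137 - 0.0897 = 0.0103P*, so P* = 2.3/0.0103 = 224.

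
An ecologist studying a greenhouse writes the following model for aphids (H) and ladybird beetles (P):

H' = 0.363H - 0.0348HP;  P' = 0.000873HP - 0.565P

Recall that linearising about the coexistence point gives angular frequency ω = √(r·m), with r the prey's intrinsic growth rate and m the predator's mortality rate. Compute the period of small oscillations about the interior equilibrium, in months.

Here r = 0.363 and m = 0.565, so r·m = 0.205.
ω = √0.205 = 0.453 per month, hence T = 2π/ω ≈ 13.9 months.

T ≈ 13.9 months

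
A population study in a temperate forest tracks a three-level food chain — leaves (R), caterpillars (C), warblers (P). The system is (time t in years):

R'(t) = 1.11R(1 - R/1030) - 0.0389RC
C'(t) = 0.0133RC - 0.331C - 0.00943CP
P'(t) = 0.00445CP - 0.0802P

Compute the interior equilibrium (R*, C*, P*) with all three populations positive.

R* ≈ 379, C* ≈ 18, P* ≈ 500

From dP/dt = 0: 0.00445C* = 0.0802, so C* = 18.
From dR/dt = 0: 1.11(1 - R*/1030) = 0.0389·18, giving R* = 1030·(1 - 0.632) = 379.
From dC/dt = 0: 0.0133·379 - 0.331 = 0.00943P*, so P* = 4.72/0.00943 = 500.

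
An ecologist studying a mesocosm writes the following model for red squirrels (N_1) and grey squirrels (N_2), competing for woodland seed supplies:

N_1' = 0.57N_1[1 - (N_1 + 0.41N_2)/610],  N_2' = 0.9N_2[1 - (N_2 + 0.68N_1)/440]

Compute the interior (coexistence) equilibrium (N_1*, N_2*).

Setting both brackets to zero gives the nullclines N_1 + 0.41N_2 = 610 and 0.68N_1 + N_2 = 440.
Substituting N_2 = 440 - 0.68N_1 into the first: N_1(1 - 0.41·0.68) = 610 - 0.41·440.
So N_1* = 430/0.721 = 596, and then N_2* = 440 - 0.68·596 = 34.9.

N_1* ≈ 596, N_2* ≈ 34.9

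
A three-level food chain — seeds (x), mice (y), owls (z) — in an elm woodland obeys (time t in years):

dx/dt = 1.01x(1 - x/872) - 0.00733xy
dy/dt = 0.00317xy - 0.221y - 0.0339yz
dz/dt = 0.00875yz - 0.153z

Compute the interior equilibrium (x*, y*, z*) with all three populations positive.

From dz/dt = 0: 0.00875y* = 0.153, so y* = 17.5.
From dx/dt = 0: 1.01(1 - x*/872) = 0.00733·17.5, giving x* = 872·(1 - 0.127) = 761.
From dy/dt = 0: 0.00317·761 - 0.221 = 0.0339z*, so z* = 2.19/0.0339 = 64.7.

x* ≈ 761, y* ≈ 17.5, z* ≈ 64.7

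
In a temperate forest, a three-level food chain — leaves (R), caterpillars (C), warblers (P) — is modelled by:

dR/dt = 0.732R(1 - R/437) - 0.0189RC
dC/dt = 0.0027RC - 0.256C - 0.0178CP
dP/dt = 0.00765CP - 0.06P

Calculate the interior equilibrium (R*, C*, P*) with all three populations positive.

R* ≈ 349, C* ≈ 7.84, P* ≈ 38.5

From dP/dt = 0: 0.00765C* = 0.06, so C* = 7.84.
From dR/dt = 0: 0.732(1 - R*/437) = 0.0189·7.84, giving R* = 437·(1 - 0.203) = 349.
From dC/dt = 0: 0.0027·349 - 0.256 = 0.0178P*, so P* = 0.685/0.0178 = 38.5.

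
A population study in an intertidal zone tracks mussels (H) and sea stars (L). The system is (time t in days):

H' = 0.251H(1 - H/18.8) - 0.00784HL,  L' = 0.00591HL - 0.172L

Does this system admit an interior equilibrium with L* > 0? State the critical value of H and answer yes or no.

The predator equation gives dL/dt > 0 only when H > 0.172/0.00591 = 29.1.
Without the predator, H → K = 18.8. Since 18.8 < 29.1, the predator cannot invade.

Threshold H = 29.1; K < 29.1, so no, the predator goes extinct.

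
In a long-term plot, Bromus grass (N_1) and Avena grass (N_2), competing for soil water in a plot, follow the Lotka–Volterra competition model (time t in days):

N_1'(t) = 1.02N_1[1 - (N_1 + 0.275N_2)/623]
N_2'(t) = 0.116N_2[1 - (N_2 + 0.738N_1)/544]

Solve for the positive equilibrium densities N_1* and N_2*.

Setting both brackets to zero gives the nullclines N_1 + 0.275N_2 = 623 and 0.738N_1 + N_2 = 544.
Substituting N_2 = 544 - 0.738N_1 into the first: N_1(1 - 0.275·0.738) = 623 - 0.275·544.
So N_1* = 473/0.797 = 594, and then N_2* = 544 - 0.738·594 = 106.

N_1* ≈ 594, N_2* ≈ 106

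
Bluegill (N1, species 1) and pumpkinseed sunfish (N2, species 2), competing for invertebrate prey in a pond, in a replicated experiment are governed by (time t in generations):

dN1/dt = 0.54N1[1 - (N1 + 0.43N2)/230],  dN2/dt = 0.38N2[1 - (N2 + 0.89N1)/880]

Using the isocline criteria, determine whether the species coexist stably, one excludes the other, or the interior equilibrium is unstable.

Compare the nullcline intercepts: K1/α12 = 230/0.43 = 535 < K2 = 880; K2/α21 = 880/0.89 = 989 > K1 = 230.
Since the inequalities point opposite ways, species 2 can invade but species 1 cannot.

species 2 excludes species 1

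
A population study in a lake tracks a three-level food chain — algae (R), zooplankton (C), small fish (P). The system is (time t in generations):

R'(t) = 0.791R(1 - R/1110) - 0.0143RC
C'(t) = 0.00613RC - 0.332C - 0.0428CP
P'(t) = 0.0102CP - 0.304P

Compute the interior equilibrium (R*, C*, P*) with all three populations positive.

From dP/dt = 0: 0.0102C* = 0.304, so C* = 29.8.
From dR/dt = 0: 0.791(1 - R*/1110) = 0.0143·29.8, giving R* = 1110·(1 - 0.539) = 512.
From dC/dt = 0: 0.00613·512 - 0.332 = 0.0428P*, so P* = 2.81/0.0428 = 65.6.

R* ≈ 512, C* ≈ 29.8, P* ≈ 65.6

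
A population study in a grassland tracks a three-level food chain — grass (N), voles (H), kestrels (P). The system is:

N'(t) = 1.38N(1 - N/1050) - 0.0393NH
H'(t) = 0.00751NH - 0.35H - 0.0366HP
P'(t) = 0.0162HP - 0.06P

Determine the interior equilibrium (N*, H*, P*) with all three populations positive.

N* ≈ 939, H* ≈ 3.7, P* ≈ 183

From dP/dt = 0: 0.0162H* = 0.06, so H* = 3.7.
From dN/dt = 0: 1.38(1 - N*/1050) = 0.0393·3.7, giving N* = 1050·(1 - 0.105) = 939.
From dH/dt = 0: 0.00751·939 - 0.35 = 0.0366P*, so P* = 6.7/0.0366 = 183.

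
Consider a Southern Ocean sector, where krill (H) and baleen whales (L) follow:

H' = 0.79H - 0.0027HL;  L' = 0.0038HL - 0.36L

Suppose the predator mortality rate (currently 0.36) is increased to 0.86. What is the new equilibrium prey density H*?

H* ≈ 226

At the interior fixed point, setting dL/dt = 0 with L > 0 fixes H* = (predator death rate)/(HL coefficient) — independent of the other coefficients.
With the change, H* = 0.86/0.0038 = 226; it rises from 94.7.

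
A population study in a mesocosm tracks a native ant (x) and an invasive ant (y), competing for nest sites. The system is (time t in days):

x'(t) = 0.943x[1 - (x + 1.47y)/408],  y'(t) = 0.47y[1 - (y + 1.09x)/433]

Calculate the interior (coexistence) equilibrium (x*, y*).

x* ≈ 379, y* ≈ 19.5

Setting both brackets to zero gives the nullclines x + 1.47y = 408 and 1.09x + y = 433.
Substituting y = 433 - 1.09x into the first: x(1 - 1.47·1.09) = 408 - 1.47·433.
So x* = -229/-0.602 = 379, and then y* = 433 - 1.09·379 = 19.5.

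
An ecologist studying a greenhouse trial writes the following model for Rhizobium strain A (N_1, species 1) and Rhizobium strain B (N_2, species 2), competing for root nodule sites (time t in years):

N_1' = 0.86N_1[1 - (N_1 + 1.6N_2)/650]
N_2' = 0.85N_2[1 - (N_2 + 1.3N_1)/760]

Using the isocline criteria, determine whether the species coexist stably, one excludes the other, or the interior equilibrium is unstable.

Compare the nullcline intercepts: K1/α12 = 650/1.6 = 406 < K2 = 760; K2/α21 = 760/1.3 = 585 < K1 = 650.
Since both are reversed, neither can invade when rare; the interior point is a saddle.

unstable coexistence (outcome depends on initial conditions)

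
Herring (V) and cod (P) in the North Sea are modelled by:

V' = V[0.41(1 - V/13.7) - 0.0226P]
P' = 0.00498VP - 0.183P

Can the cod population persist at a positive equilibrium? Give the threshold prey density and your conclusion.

The predator equation gives dP/dt > 0 only when V > 0.183/0.00498 = 36.7.
Without the predator, V → K = 13.7. Since 13.7 < 36.7, the predator cannot invade.

Threshold V = 36.7; K < 36.7, so no, the predator goes extinct.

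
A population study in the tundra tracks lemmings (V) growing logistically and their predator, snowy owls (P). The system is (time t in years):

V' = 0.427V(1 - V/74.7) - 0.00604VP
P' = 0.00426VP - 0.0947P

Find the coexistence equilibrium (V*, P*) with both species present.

From dP/dt = 0 with P > 0: 0.00426V* = 0.0947, so V* = 22.2.
Substitute into dV/dt = 0: 0.427(1 - 22.2/74.7) = 0.00604P*.
The bracket is 0.702, giving P* = 0.3/0.00604 = 49.7.

V* ≈ 22.2, P* ≈ 49.7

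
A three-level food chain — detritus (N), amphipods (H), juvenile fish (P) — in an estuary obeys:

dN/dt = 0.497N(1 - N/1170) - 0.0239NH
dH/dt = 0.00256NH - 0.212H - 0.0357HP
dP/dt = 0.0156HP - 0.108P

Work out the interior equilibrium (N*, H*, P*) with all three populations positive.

From dP/dt = 0: 0.0156H* = 0.108, so H* = 6.92.
From dN/dt = 0: 0.497(1 - N*/1170) = 0.0239·6.92, giving N* = 1170·(1 - 0.333) = 780.
From dH/dt = 0: 0.00256·780 - 0.212 = 0.0357P*, so P* = 1.79/0.0357 = 50.

N* ≈ 780, H* ≈ 6.92, P* ≈ 50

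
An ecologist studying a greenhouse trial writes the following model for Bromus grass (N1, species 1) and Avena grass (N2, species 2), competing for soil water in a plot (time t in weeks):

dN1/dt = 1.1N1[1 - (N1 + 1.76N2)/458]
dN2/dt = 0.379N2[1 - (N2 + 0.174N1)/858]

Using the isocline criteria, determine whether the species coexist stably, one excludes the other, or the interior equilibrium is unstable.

species 2 excludes species 1

Compare the nullcline intercepts: K1/α12 = 458/1.76 = 260 < K2 = 858; K2/α21 = 858/0.174 = 4930 > K1 = 458.
Since the inequalities point opposite ways, species 2 can invade but species 1 cannot.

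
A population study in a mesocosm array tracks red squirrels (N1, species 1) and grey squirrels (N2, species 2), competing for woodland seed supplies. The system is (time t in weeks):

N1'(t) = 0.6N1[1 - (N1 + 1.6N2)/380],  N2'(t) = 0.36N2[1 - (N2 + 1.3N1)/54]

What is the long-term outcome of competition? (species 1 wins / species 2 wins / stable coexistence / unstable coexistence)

species 1 excludes species 2

Compare the nullcline intercepts: K1/α12 = 380/1.6 = 238 > K2 = 54; K2/α21 = 54/1.3 = 41.5 < K1 = 380.
Since the inequalities point opposite ways, species 1 can invade but species 2 cannot.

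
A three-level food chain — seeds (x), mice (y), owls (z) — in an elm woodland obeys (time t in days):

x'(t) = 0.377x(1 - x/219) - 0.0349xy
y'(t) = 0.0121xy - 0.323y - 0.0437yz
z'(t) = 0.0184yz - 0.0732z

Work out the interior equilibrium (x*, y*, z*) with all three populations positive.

x* ≈ 138, y* ≈ 3.98, z* ≈ 30.9

From dz/dt = 0: 0.0184y* = 0.0732, so y* = 3.98.
From dx/dt = 0: 0.377(1 - x*/219) = 0.0349·3.98, giving x* = 219·(1 - 0.368) = 138.
From dy/dt = 0: 0.0121·138 - 0.323 = 0.0437z*, so z* = 1.35/0.0437 = 30.9.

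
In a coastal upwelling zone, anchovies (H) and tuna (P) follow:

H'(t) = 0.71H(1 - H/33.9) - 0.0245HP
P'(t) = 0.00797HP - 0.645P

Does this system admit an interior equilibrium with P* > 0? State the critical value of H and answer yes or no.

Threshold H = 80.9; K < 80.9, so no, the predator goes extinct.

The predator equation gives dP/dt > 0 only when H > 0.645/0.00797 = 80.9.
Without the predator, H → K = 33.9. Since 33.9 < 80.9, the predator cannot invade.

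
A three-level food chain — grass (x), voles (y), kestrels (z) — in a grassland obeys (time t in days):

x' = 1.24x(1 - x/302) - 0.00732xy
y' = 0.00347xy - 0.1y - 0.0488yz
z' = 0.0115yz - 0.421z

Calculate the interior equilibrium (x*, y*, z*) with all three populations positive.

From dz/dt = 0: 0.0115y* = 0.421, so y* = 36.6.
From dx/dt = 0: 1.24(1 - x*/302) = 0.00732·36.6, giving x* = 302·(1 - 0.216) = 237.
From dy/dt = 0: 0.00347·237 - 0.1 = 0.0488z*, so z* = 0.721/0.0488 = 14.8.

x* ≈ 237, y* ≈ 36.6, z* ≈ 14.8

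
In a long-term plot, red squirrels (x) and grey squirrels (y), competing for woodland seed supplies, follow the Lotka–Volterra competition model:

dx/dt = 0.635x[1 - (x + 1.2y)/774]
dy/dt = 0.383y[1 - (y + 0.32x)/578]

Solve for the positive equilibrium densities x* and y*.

Setting both brackets to zero gives the nullclines x + 1.2y = 774 and 0.32x + y = 578.
Substituting y = 578 - 0.32x into the first: x(1 - 1.2·0.32) = 774 - 1.2·578.
So x* = 80.4/0.616 = 131, and then y* = 578 - 0.32·131 = 536.

x* ≈ 131, y* ≈ 536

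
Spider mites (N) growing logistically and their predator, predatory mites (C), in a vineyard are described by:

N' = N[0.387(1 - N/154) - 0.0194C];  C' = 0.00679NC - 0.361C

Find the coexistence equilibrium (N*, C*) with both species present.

From dC/dt = 0 with C > 0: 0.00679N* = 0.361, so N* = 53.2.
Substitute into dN/dt = 0: 0.387(1 - 53.2/154) = 0.0194C*.
The bracket is 0.655, giving C* = 0.253/0.0194 = 13.1.

N* ≈ 53.2, C* ≈ 13.1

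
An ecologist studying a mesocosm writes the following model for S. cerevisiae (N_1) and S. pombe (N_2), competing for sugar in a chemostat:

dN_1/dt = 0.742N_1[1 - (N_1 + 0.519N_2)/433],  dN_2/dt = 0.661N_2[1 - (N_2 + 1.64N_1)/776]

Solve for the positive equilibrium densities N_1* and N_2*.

Setting both brackets to zero gives the nullclines N_1 + 0.519N_2 = 433 and 1.64N_1 + N_2 = 776.
Substituting N_2 = 776 - 1.64N_1 into the first: N_1(1 - 0.519·1.64) = 433 - 0.519·776.
So N_1* = 30.3/0.149 = 203, and then N_2* = 776 - 1.64·203 = 443.

N_1* ≈ 203, N_2* ≈ 443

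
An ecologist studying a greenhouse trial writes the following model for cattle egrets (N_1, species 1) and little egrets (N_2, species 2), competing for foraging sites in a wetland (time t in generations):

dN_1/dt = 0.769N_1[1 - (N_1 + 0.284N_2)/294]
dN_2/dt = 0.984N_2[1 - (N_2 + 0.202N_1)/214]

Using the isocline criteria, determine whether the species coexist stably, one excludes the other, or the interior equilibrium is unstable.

Compare the nullcline intercepts: K1/α12 = 294/0.284 = 1040 > K2 = 214; K2/α21 = 214/0.202 = 1060 > K1 = 294.
Since both inequalities hold, each species can invade when rare, so the interior equilibrium is stable.

stable coexistence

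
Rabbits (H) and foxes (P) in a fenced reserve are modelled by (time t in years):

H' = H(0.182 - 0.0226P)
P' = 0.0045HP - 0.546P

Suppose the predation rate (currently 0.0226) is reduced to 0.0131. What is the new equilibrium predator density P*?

P* ≈ 13.9

At the interior fixed point, setting dH/dt = 0 with H > 0 fixes P* = (prey growth rate)/(HP coefficient) — independent of the other coefficients.
With the change, P* = 0.182/0.0131 = 13.9; it rises from 8.05.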